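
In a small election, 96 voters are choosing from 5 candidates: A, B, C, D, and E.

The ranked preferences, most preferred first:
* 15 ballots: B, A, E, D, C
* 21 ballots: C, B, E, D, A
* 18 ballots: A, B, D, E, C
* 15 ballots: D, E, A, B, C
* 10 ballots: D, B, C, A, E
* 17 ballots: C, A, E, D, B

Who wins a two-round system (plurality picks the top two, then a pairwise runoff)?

D

Round 1 first-place votes: A 18, B 15, C 38, D 25, E 0. C and D advance.
Runoff: C is ranked above D on 38 ballots, D above C on 58.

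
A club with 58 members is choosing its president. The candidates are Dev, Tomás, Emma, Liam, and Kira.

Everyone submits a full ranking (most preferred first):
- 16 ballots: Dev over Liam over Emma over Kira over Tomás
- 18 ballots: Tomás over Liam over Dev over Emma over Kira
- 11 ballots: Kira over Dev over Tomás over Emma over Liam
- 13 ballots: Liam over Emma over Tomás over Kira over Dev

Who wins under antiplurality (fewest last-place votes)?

Last-place votes: Dev 13, Tomás 16, Emma 0, Liam 11, Kira 18.

Emma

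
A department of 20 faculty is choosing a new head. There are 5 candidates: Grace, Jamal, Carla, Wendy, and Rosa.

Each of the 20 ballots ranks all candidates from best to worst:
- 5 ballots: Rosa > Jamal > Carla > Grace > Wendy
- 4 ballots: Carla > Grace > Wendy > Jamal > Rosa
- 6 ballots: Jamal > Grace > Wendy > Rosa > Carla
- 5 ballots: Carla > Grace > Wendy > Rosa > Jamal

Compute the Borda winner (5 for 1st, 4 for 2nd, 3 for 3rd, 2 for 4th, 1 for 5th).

Grace: 5×2 + 4×4 + 6×4 + 5×4 = 70
Jamal: 5×4 + 4×2 + 6×5 + 5×1 = 63
Carla: 5×3 + 4×5 + 6×1 + 5×5 = 66
Wendy: 5×1 + 4×3 + 6×3 + 5×3 = 50
Rosa: 5×5 + 4×1 + 6×2 + 5×2 = 51

Grace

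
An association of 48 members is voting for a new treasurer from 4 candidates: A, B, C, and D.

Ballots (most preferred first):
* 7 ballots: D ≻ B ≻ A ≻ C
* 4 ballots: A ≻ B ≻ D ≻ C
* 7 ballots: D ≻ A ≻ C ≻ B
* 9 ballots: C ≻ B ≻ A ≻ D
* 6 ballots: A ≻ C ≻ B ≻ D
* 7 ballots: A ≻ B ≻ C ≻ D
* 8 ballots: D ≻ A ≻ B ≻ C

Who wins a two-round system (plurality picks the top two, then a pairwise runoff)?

Round 1 first-place votes: A 17, B 0, C 9, D 22. D and A advance.
Runoff: D is ranked above A on 22 ballots, A above D on 26.

A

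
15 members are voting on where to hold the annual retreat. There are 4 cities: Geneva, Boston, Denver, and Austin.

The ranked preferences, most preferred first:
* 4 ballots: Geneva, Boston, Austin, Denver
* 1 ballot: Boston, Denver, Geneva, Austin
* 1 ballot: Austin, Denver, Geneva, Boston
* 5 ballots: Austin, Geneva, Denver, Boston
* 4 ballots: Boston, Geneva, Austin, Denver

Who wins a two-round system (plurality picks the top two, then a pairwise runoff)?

Boston

Round 1 first-place votes: Geneva 4, Boston 5, Denver 0, Austin 6. Austin and Boston advance.
Runoff: Austin is ranked above Boston on 6 ballots, Boston above Austin on 9.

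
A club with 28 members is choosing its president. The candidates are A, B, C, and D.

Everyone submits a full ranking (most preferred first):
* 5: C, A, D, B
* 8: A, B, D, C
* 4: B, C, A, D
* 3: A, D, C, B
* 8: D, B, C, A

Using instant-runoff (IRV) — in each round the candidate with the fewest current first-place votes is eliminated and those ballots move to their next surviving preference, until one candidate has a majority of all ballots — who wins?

Round 1: A 11, B 4, C 5, D 8. B eliminated.
Round 2: A 11, C 9, D 8. D eliminated.
Round 3: A 11, C 17. C has a majority (≥15).

C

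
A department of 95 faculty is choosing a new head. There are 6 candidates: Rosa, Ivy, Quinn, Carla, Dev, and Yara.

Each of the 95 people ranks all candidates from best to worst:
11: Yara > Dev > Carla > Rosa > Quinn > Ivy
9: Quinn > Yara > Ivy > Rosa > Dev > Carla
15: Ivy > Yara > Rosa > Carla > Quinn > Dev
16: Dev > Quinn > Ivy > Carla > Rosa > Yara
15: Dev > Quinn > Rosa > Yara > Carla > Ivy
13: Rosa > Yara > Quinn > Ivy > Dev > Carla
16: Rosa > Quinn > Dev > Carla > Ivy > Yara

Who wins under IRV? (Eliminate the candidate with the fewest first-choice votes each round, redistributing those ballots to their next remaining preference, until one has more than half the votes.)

Yara

Round 1: Rosa 29, Ivy 15, Quinn 9, Carla 0, Dev 31, Yara 11. Carla eliminated.
Round 2: Rosa 29, Ivy 15, Quinn 9, Dev 31, Yara 11. Quinn eliminated.
Round 3: Rosa 29, Ivy 15, Dev 31, Yara 20. Ivy eliminated.
Round 4: Rosa 29, Dev 31, Yara 35. Rosa eliminated.
Round 5: Dev 47, Yara 48. Yara has a majority (≥48).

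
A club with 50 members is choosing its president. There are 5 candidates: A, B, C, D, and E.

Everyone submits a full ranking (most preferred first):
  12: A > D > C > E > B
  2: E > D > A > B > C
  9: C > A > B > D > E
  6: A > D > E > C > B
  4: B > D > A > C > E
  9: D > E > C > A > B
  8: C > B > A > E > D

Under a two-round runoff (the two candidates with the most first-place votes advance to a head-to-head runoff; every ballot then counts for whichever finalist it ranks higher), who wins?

Round 1 first-place votes: A 18, B 4, C 17, D 9, E 2. A and C advance.
Runoff: A is ranked above C on 24 ballots, C above A on 26.

C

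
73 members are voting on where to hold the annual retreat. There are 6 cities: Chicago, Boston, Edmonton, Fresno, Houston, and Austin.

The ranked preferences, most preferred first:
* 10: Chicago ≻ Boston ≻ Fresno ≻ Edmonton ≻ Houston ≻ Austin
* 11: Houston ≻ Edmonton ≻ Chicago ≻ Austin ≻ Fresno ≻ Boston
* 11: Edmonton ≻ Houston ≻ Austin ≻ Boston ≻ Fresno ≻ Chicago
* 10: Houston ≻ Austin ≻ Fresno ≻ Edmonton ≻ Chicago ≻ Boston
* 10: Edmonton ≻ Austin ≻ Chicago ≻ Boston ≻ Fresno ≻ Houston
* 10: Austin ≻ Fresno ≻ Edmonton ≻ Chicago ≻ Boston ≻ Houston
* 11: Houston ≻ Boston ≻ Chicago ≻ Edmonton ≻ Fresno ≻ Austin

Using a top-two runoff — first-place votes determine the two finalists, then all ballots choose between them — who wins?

Edmonton

Round 1 first-place votes: Chicago 10, Boston 0, Edmonton 21, Fresno 0, Houston 32, Austin 10. Houston and Edmonton advance.
Runoff: Houston is ranked above Edmonton on 32 ballots, Edmonton above Houston on 41.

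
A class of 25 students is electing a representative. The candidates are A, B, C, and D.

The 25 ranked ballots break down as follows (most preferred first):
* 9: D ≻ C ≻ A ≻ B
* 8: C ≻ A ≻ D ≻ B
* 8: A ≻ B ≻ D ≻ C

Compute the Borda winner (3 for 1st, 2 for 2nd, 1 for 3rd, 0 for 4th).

A: 9×1 + 8×2 + 8×3 = 49
B: 9×0 + 8×0 + 8×2 = 16
C: 9×2 + 8×3 + 8×0 = 42
D: 9×3 + 8×1 + 8×1 = 43

A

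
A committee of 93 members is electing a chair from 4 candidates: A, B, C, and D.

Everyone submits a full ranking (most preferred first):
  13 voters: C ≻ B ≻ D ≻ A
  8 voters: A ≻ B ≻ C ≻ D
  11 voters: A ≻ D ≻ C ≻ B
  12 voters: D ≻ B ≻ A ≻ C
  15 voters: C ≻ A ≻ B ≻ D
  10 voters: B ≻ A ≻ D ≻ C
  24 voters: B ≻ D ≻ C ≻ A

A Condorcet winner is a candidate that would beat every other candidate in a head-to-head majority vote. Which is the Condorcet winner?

B

B vs A: 59–34
B vs C: 54–39
B vs D: 70–23
B beats every other candidate.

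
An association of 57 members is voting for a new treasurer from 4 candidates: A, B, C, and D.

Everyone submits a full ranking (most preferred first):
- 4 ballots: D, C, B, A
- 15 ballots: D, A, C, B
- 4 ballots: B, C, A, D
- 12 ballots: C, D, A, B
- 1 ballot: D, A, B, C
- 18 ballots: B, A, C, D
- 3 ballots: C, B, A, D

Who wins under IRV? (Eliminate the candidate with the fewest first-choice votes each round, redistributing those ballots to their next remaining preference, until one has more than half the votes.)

D

Round 1: A 0, B 22, C 15, D 20. A eliminated.
Round 2: B 22, C 15, D 20. C eliminated.
Round 3: B 25, D 32. D has a majority (≥29).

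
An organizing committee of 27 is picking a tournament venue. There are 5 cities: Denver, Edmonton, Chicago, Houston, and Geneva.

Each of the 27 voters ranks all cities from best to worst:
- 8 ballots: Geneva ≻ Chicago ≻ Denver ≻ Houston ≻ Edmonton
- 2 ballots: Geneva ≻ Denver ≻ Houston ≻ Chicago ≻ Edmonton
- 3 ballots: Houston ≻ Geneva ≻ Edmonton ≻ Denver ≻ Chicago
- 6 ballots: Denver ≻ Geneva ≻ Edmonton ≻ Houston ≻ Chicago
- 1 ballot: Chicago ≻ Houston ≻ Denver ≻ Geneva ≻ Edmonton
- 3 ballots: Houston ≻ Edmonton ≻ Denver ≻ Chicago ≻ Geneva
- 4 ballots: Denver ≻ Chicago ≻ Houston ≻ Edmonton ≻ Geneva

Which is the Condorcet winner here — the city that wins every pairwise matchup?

Denver

Denver vs Edmonton: 21–6
Denver vs Chicago: 18–9
Denver vs Houston: 20–7
Denver vs Geneva: 14–13
Denver beats every other city.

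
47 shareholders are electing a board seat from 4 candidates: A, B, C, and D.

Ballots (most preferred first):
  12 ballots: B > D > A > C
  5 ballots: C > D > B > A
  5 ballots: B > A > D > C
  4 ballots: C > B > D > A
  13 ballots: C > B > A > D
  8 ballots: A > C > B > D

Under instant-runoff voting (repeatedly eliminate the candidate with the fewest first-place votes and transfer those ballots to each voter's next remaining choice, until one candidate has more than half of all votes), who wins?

Round 1: A 8, B 17, C 22, D 0. D eliminated.
Round 2: A 8, B 17, C 22. A eliminated.
Round 3: B 17, C 30. C has a majority (≥24).

C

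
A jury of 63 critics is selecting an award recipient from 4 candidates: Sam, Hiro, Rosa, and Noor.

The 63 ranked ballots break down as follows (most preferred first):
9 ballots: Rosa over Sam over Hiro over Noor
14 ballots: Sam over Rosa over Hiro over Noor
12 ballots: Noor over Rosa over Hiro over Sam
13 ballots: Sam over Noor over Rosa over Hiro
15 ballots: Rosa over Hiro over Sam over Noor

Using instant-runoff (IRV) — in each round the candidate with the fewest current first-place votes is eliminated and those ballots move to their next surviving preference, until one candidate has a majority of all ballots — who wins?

Rosa

Round 1: Sam 27, Hiro 0, Rosa 24, Noor 12. Hiro eliminated.
Round 2: Sam 27, Rosa 24, Noor 12. Noor eliminated.
Round 3: Sam 27, Rosa 36. Rosa has a majority (≥32).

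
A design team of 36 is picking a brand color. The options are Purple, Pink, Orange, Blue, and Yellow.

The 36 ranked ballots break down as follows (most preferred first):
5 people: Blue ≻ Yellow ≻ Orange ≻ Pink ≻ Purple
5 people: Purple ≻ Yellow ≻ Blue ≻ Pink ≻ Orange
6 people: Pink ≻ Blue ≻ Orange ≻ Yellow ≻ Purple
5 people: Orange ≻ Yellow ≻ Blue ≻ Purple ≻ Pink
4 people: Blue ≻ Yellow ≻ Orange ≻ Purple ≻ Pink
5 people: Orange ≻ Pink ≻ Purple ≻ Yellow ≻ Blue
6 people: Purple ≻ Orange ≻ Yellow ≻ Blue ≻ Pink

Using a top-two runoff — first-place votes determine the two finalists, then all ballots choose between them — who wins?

Round 1 first-place votes: Purple 11, Pink 6, Orange 10, Blue 9, Yellow 0. Purple and Orange advance.
Runoff: Purple is ranked above Orange on 11 ballots, Orange above Purple on 25.

Orange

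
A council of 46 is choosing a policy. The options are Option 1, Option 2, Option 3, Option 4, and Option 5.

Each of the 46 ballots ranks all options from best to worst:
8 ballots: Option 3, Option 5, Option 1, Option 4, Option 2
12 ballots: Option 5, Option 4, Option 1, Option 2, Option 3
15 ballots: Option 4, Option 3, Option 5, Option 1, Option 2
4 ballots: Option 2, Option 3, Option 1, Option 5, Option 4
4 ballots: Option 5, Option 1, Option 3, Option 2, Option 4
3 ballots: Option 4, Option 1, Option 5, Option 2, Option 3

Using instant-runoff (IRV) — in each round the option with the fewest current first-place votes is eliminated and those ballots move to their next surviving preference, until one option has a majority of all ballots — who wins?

Round 1: Option 1 0, Option 2 4, Option 3 8, Option 4 18, Option 5 16. Option 1 eliminated.
Round 2: Option 2 4, Option 3 8, Option 4 18, Option 5 16. Option 2 eliminated.
Round 3: Option 3 12, Option 4 18, Option 5 16. Option 3 eliminated.
Round 4: Option 4 18, Option 5 28. Option 5 has a majority (≥24).

Option 5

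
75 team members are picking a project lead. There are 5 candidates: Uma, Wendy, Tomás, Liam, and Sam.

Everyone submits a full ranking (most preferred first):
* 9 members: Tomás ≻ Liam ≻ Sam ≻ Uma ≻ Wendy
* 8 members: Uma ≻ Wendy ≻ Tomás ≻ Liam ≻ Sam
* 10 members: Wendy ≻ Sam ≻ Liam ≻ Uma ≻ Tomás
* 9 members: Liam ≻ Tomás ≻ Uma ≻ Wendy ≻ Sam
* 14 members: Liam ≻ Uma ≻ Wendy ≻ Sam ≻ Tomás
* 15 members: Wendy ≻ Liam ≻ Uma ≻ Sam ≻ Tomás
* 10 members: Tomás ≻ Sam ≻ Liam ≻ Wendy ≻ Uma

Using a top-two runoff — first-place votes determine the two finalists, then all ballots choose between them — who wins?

Round 1 first-place votes: Uma 8, Wendy 25, Tomás 19, Liam 23, Sam 0. Wendy and Liam advance.
Runoff: Wendy is ranked above Liam on 33 ballots, Liam above Wendy on 42.

Liam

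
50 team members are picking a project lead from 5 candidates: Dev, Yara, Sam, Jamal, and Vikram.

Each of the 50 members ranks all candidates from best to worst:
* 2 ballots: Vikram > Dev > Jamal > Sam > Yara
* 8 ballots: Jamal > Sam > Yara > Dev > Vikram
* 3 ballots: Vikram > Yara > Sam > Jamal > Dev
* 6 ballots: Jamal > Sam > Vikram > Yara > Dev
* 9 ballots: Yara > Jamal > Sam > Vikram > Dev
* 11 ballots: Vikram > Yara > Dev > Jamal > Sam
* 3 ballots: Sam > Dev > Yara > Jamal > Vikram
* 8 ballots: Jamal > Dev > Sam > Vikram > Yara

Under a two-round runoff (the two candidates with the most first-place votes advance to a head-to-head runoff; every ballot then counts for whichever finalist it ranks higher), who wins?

Jamal

Round 1 first-place votes: Dev 0, Yara 9, Sam 3, Jamal 22, Vikram 16. Jamal and Vikram advance.
Runoff: Jamal is ranked above Vikram on 34 ballots, Vikram above Jamal on 16.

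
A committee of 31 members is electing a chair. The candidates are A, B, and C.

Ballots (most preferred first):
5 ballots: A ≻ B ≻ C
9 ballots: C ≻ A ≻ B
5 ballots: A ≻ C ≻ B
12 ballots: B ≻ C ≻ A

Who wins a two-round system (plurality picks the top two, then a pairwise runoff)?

Round 1 first-place votes: A 10, B 12, C 9. B and A advance.
Runoff: B is ranked above A on 12 ballots, A above B on 19.

A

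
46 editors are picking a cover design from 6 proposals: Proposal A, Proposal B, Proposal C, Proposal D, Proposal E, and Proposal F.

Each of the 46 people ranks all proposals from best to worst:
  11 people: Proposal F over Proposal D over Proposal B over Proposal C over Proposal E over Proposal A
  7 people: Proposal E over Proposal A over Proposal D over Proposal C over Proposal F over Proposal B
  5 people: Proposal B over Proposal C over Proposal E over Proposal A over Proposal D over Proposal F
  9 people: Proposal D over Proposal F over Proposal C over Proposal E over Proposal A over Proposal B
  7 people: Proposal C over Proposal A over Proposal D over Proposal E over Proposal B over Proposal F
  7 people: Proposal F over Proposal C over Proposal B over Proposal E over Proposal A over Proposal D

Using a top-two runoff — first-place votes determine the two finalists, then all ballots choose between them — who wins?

Round 1 first-place votes: Proposal A 0, Proposal B 5, Proposal C 7, Proposal D 9, Proposal E 7, Proposal F 18. Proposal F and Proposal D advance.
Runoff: Proposal F is ranked above Proposal D on 18 ballots, Proposal D above Proposal F on 28.

Proposal D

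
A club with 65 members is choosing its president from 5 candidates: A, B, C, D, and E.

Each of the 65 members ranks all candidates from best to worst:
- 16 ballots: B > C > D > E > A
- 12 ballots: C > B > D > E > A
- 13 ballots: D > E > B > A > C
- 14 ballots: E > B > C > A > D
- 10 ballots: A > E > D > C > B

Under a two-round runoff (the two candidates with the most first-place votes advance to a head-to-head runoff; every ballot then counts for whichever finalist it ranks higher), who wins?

Round 1 first-place votes: A 10, B 16, C 12, D 13, E 14. B and E advance.
Runoff: B is ranked above E on 28 ballots, E above B on 37.

E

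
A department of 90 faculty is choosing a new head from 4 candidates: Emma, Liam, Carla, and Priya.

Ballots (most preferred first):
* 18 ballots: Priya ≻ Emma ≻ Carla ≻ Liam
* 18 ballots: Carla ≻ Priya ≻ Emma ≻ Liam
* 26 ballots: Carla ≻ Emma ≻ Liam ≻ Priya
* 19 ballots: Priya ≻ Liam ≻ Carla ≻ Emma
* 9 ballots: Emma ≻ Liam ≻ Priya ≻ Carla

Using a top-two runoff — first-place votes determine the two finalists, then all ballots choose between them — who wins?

Round 1 first-place votes: Emma 9, Liam 0, Carla 44, Priya 37. Carla and Priya advance.
Runoff: Carla is ranked above Priya on 44 ballots, Priya above Carla on 46.

Priya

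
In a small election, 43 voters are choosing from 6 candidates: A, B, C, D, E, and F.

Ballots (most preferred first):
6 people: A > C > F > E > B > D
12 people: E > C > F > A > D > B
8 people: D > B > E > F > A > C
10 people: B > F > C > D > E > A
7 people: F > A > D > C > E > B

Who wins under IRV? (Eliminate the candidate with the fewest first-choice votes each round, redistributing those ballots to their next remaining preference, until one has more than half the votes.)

F

Round 1: A 6, B 10, C 0, D 8, E 12, F 7. C eliminated.
Round 2: A 6, B 10, D 8, E 12, F 7. A eliminated.
Round 3: B 10, D 8, E 12, F 13. D eliminated.
Round 4: B 18, E 12, F 13. E eliminated.
Round 5: B 18, F 25. F has a majority (≥22).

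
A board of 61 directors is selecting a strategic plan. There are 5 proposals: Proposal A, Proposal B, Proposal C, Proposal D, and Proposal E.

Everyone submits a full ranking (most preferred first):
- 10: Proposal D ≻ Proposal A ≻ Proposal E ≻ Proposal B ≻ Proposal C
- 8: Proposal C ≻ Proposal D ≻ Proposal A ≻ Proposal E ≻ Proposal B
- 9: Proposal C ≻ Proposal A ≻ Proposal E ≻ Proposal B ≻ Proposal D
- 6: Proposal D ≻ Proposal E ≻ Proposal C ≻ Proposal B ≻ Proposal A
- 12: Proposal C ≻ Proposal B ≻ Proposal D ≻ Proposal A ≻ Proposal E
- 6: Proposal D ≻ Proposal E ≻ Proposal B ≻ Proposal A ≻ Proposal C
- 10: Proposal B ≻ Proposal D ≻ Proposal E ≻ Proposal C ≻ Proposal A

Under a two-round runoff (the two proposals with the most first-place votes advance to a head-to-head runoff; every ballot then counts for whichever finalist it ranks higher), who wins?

Round 1 first-place votes: Proposal A 0, Proposal B 10, Proposal C 29, Proposal D 22, Proposal E 0. Proposal C and Proposal D advance.
Runoff: Proposal C is ranked above Proposal D on 29 ballots, Proposal D above Proposal C on 32.

Proposal D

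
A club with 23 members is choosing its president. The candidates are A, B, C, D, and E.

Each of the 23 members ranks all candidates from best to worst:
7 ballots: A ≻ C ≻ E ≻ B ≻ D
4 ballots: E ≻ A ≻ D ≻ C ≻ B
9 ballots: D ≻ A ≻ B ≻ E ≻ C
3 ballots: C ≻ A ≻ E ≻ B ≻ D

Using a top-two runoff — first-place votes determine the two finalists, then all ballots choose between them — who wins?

A

Round 1 first-place votes: A 7, B 0, C 3, D 9, E 4. D and A advance.
Runoff: D is ranked above A on 9 ballots, A above D on 14.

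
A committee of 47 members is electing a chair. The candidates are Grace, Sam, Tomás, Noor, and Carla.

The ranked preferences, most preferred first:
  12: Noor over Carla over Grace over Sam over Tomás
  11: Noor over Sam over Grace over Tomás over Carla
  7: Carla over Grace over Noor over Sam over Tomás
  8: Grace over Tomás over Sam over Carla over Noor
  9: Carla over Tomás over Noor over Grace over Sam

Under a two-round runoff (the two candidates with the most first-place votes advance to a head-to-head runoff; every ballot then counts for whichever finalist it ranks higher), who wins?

Round 1 first-place votes: Grace 8, Sam 0, Tomás 0, Noor 23, Carla 16. Noor and Carla advance.
Runoff: Noor is ranked above Carla on 23 ballots, Carla above Noor on 24.

Carla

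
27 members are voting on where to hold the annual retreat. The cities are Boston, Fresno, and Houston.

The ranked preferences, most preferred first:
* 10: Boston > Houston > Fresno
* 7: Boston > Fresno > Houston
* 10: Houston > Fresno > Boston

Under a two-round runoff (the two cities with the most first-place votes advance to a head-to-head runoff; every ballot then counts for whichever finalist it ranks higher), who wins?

Boston

Round 1 first-place votes: Boston 17, Fresno 0, Houston 10. Boston and Houston advance.
Runoff: Boston is ranked above Houston on 17 ballots, Houston above Boston on 10.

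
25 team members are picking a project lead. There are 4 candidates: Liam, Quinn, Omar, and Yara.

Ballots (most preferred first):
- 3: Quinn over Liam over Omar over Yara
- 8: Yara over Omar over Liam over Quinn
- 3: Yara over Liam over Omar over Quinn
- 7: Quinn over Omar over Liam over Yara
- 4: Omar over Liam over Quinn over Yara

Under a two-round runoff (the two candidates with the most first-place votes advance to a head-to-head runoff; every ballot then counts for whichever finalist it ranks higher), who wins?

Round 1 first-place votes: Liam 0, Quinn 10, Omar 4, Yara 11. Yara and Quinn advance.
Runoff: Yara is ranked above Quinn on 11 ballots, Quinn above Yara on 14.

Quinn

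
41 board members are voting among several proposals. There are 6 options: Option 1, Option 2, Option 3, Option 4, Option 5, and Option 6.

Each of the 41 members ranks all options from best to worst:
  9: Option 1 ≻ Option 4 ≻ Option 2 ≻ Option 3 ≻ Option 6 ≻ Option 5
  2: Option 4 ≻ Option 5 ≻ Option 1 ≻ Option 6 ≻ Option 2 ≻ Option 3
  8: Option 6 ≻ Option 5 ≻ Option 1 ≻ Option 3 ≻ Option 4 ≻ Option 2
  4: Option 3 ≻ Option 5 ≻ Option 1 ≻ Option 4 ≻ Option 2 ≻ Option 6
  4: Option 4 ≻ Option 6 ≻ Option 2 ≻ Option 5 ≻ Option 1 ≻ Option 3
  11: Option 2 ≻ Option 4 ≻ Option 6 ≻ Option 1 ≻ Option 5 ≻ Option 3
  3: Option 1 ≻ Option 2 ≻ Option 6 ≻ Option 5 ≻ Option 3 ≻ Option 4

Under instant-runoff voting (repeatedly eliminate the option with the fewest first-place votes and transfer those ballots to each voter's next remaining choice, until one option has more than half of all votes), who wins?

Option 6

Round 1: Option 1 12, Option 2 11, Option 3 4, Option 4 6, Option 5 0, Option 6 8. Option 5 eliminated.
Round 2: Option 1 12, Option 2 11, Option 3 4, Option 4 6, Option 6 8. Option 3 eliminated.
Round 3: Option 1 16, Option 2 11, Option 4 6, Option 6 8. Option 4 eliminated.
Round 4: Option 1 18, Option 2 11, Option 6 12. Option 2 eliminated.
Round 5: Option 1 18, Option 6 23. Option 6 has a majority (≥21).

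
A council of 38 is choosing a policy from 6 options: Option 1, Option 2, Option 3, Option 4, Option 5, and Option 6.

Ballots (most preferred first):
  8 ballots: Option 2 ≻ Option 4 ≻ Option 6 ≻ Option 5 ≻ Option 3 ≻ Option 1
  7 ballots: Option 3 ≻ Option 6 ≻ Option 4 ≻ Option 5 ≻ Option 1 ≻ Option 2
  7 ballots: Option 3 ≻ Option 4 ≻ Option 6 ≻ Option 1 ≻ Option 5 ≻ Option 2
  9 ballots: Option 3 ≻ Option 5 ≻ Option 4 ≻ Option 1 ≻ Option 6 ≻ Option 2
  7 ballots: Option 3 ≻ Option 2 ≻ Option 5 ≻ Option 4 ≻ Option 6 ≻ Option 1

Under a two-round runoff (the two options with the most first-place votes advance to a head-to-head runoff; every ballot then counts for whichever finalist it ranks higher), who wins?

Option 3

Round 1 first-place votes: Option 1 0, Option 2 8, Option 3 30, Option 4 0, Option 5 0, Option 6 0. Option 3 and Option 2 advance.
Runoff: Option 3 is ranked above Option 2 on 30 ballots, Option 2 above Option 3 on 8.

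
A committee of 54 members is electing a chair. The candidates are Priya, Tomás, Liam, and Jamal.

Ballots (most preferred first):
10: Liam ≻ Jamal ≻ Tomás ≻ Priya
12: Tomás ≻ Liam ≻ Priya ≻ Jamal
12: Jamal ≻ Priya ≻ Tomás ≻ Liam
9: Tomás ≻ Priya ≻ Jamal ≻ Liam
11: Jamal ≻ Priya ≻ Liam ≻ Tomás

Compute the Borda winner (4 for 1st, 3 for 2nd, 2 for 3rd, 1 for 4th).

Priya: 10×1 + 12×2 + 12×3 + 9×3 + 11×3 = 130
Tomás: 10×2 + 12×4 + 12×2 + 9×4 + 11×1 = 139
Liam: 10×4 + 12×3 + 12×1 + 9×1 + 11×2 = 119
Jamal: 10×3 + 12×1 + 12×4 + 9×2 + 11×4 = 152

Jamal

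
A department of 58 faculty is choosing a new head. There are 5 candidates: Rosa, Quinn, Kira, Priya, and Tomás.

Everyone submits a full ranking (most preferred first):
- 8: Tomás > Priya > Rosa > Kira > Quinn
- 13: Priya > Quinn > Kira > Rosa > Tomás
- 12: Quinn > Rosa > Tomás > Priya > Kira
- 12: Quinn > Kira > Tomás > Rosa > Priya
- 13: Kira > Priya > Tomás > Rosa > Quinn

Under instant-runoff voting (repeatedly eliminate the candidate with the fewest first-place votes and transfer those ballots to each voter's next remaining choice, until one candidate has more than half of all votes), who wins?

Priya

Round 1: Rosa 0, Quinn 24, Kira 13, Priya 13, Tomás 8. Rosa eliminated.
Round 2: Quinn 24, Kira 13, Priya 13, Tomás 8. Tomás eliminated.
Round 3: Quinn 24, Kira 13, Priya 21. Kira eliminated.
Round 4: Quinn 24, Priya 34. Priya has a majority (≥30).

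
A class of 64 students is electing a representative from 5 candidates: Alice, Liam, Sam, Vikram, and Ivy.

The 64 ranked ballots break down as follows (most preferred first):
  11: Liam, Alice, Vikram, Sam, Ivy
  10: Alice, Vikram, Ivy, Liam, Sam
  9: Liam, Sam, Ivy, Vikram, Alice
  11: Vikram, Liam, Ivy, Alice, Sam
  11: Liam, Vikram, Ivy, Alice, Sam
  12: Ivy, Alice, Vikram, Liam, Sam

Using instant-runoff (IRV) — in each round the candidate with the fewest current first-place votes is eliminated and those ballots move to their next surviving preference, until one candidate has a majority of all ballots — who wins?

Vikram

Round 1: Alice 10, Liam 31, Sam 0, Vikram 11, Ivy 12. Sam eliminated.
Round 2: Alice 10, Liam 31, Vikram 11, Ivy 12. Alice eliminated.
Round 3: Liam 31, Vikram 21, Ivy 12. Ivy eliminated.
Round 4: Liam 31, Vikram 33. Vikram has a majority (≥33).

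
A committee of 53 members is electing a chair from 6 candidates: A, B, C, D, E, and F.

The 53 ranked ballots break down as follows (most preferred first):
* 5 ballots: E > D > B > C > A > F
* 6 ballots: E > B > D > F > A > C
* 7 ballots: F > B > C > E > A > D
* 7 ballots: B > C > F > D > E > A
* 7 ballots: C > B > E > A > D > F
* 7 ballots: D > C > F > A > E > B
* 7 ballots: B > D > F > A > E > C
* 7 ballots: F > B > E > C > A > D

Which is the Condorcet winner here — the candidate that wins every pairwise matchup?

B

B vs A: 46–7
B vs C: 39–14
B vs D: 41–12
B vs E: 35–18
B vs F: 32–21
B beats every other candidate.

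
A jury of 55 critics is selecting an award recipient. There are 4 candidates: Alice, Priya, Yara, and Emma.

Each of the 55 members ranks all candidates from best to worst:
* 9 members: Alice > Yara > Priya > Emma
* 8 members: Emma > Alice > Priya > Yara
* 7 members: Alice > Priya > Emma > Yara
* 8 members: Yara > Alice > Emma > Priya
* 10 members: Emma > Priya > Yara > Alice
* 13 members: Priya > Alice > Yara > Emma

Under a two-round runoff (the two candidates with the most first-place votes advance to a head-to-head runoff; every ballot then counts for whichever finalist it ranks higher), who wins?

Alice

Round 1 first-place votes: Alice 16, Priya 13, Yara 8, Emma 18. Emma and Alice advance.
Runoff: Emma is ranked above Alice on 18 ballots, Alice above Emma on 37.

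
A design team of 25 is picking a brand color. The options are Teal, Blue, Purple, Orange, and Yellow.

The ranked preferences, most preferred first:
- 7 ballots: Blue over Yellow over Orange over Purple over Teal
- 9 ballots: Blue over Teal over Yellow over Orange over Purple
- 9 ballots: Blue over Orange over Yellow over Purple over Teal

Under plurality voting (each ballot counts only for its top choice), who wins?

Blue

First-place votes: Teal 0, Blue 25, Purple 0, Orange 0, Yellow 0.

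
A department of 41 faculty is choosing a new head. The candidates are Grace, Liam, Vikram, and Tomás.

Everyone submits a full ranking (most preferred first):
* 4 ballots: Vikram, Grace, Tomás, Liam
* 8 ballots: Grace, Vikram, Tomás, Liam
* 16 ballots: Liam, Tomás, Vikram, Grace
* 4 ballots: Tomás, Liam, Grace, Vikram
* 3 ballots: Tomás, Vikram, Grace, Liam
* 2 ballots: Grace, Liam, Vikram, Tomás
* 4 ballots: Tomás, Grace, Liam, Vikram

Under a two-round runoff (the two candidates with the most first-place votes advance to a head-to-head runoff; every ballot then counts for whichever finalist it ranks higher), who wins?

Round 1 first-place votes: Grace 10, Liam 16, Vikram 4, Tomás 11. Liam and Tomás advance.
Runoff: Liam is ranked above Tomás on 18 ballots, Tomás above Liam on 23.

Tomás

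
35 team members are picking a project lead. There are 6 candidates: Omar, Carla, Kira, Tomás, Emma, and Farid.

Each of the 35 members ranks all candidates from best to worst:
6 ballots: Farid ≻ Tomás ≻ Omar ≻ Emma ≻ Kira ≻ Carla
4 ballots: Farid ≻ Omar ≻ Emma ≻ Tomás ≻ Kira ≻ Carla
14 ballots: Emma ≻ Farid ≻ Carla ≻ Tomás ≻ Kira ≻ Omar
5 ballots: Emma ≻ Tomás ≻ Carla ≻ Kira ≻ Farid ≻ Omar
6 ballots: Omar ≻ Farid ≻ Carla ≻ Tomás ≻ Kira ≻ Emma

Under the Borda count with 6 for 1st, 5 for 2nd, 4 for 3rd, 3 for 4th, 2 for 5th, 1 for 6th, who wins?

Omar: 6×4 + 4×5 + 14×1 + 5×1 + 6×6 = 99
Carla: 6×1 + 4×1 + 14×4 + 5×4 + 6×4 = 110
Kira: 6×2 + 4×2 + 14×2 + 5×3 + 6×2 = 75
Tomás: 6×5 + 4×3 + 14×3 + 5×5 + 6×3 = 127
Emma: 6×3 + 4×4 + 14×6 + 5×6 + 6×1 = 154
Farid: 6×6 + 4×6 + 14×5 + 5×2 + 6×5 = 170

Farid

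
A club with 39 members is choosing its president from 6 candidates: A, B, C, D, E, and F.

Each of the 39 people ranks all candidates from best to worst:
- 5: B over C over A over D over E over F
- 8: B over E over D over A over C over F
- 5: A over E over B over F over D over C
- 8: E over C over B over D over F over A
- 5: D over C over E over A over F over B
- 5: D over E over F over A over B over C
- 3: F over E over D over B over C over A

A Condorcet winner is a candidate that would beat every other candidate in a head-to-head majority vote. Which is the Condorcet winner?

E

E vs A: 29–10
E vs B: 26–13
E vs C: 29–10
E vs D: 24–15
E vs F: 36–3
E beats every other candidate.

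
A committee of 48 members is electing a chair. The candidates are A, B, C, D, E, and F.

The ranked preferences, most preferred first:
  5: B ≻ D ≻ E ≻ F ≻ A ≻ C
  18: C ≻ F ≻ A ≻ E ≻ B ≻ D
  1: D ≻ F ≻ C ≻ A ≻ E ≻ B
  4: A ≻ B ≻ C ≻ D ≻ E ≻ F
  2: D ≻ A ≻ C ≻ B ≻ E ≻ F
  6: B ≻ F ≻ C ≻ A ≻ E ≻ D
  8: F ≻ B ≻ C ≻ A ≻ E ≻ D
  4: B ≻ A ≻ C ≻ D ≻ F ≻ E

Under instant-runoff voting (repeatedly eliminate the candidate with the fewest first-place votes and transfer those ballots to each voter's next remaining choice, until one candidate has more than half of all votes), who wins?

Round 1: A 4, B 15, C 18, D 3, E 0, F 8. E eliminated.
Round 2: A 4, B 15, C 18, D 3, F 8. D eliminated.
Round 3: A 6, B 15, C 18, F 9. A eliminated.
Round 4: B 19, C 20, F 9. F eliminated.
Round 5: B 27, C 21. B has a majority (≥25).

B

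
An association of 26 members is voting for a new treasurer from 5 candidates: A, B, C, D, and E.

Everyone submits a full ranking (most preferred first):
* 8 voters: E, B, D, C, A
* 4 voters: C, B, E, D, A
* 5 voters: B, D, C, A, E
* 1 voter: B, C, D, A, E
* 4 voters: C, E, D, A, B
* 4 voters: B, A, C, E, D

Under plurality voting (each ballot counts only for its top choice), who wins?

First-place votes: A 0, B 10, C 8, D 0, E 8.

B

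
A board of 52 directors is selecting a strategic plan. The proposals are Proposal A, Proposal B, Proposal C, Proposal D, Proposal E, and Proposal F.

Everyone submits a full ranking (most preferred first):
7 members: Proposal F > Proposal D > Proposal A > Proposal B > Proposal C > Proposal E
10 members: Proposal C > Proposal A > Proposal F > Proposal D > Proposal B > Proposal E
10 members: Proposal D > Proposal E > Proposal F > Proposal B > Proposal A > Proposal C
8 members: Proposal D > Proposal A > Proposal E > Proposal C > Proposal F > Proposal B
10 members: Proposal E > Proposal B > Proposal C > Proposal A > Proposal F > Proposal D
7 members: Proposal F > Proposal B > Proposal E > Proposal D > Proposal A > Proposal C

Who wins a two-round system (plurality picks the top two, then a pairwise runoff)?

Round 1 first-place votes: Proposal A 0, Proposal B 0, Proposal C 10, Proposal D 18, Proposal E 10, Proposal F 14. Proposal D and Proposal F advance.
Runoff: Proposal D is ranked above Proposal F on 18 ballots, Proposal F above Proposal D on 34.

Proposal F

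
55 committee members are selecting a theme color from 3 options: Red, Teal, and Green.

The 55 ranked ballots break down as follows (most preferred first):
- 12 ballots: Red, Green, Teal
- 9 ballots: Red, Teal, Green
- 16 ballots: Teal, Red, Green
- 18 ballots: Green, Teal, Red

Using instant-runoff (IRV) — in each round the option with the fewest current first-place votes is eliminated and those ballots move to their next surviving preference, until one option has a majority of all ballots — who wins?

Round 1: Red 21, Teal 16, Green 18. Teal eliminated.
Round 2: Red 37, Green 18. Red has a majority (≥28).

Red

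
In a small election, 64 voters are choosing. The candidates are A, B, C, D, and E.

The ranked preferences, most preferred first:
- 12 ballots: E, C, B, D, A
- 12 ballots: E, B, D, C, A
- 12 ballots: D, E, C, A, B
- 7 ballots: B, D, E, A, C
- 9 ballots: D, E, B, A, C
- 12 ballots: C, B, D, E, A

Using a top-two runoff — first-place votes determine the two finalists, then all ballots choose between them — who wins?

D

Round 1 first-place votes: A 0, B 7, C 12, D 21, E 24. E and D advance.
Runoff: E is ranked above D on 24 ballots, D above E on 40.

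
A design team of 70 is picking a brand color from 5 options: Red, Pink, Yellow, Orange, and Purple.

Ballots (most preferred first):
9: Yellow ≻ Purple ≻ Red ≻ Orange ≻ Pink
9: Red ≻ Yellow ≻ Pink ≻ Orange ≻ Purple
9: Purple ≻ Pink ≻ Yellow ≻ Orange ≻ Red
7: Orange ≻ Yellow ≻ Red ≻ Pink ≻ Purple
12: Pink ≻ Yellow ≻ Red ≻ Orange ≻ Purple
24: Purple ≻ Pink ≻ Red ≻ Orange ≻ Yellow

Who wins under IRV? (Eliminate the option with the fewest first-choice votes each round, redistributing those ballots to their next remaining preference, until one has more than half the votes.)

Yellow

Round 1: Red 9, Pink 12, Yellow 9, Orange 7, Purple 33. Orange eliminated.
Round 2: Red 9, Pink 12, Yellow 16, Purple 33. Red eliminated.
Round 3: Pink 12, Yellow 25, Purple 33. Pink eliminated.
Round 4: Yellow 37, Purple 33. Yellow has a majority (≥36).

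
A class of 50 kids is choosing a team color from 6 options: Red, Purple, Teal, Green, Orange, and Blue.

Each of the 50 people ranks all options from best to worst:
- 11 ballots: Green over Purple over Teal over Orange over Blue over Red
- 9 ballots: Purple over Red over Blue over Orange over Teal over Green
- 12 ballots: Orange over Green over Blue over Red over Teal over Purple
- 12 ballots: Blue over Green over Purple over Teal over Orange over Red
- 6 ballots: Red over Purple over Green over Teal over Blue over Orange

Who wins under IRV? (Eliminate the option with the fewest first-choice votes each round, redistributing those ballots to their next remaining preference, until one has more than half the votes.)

Purple

Round 1: Red 6, Purple 9, Teal 0, Green 11, Orange 12, Blue 12. Teal eliminated.
Round 2: Red 6, Purple 9, Green 11, Orange 12, Blue 12. Red eliminated.
Round 3: Purple 15, Green 11, Orange 12, Blue 12. Green eliminated.
Round 4: Purple 26, Orange 12, Blue 12. Purple has a majority (≥26).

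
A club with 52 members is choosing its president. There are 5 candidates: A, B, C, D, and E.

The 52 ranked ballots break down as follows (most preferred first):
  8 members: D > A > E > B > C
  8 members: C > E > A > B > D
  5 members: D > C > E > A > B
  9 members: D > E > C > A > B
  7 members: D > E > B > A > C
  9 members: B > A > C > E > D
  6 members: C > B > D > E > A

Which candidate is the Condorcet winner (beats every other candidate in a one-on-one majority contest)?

D vs A: 35–17
D vs B: 29–23
D vs C: 29–23
D vs E: 35–17
D beats every other candidate.

D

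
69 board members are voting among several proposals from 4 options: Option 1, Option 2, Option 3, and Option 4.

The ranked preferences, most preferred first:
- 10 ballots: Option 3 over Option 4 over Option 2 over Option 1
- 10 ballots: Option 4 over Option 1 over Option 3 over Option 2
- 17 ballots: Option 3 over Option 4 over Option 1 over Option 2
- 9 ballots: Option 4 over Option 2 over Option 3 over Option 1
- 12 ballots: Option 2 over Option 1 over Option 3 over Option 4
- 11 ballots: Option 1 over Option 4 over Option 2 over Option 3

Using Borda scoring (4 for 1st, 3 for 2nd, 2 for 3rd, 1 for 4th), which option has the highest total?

Option 1: 10×1 + 10×3 + 17×2 + 9×1 + 12×3 + 11×4 = 163
Option 2: 10×2 + 10×1 + 17×1 + 9×3 + 12×4 + 11×2 = 144
Option 3: 10×4 + 10×2 + 17×4 + 9×2 + 12×2 + 11×1 = 181
Option 4: 10×3 + 10×4 + 17×3 + 9×4 + 12×1 + 11×3 = 202

Option 4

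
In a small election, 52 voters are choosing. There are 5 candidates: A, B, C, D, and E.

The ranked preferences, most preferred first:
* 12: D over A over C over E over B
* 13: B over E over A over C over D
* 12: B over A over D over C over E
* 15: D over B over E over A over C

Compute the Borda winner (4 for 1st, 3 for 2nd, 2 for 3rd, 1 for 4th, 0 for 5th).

B

A: 12×3 + 13×2 + 12×3 + 15×1 = 113
B: 12×0 + 13×4 + 12×4 + 15×3 = 145
C: 12×2 + 13×1 + 12×1 + 15×0 = 49
D: 12×4 + 13×0 + 12×2 + 15×4 = 132
E: 12×1 + 13×3 + 12×0 + 15×2 = 81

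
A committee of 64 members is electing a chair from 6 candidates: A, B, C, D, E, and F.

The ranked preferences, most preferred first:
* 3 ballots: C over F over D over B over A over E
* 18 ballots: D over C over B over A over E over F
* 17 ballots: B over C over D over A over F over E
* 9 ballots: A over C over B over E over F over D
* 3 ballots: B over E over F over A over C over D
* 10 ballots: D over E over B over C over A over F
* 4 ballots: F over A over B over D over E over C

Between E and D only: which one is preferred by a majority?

D

E is ranked above D on 12 ballots; D above E on 52.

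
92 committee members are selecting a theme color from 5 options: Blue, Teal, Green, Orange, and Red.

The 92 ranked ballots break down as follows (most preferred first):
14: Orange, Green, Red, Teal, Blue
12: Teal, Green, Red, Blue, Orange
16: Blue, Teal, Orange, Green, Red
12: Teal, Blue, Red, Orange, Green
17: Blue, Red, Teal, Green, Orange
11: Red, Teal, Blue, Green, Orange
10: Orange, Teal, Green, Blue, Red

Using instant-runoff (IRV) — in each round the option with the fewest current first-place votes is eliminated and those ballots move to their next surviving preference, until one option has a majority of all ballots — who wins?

Round 1: Blue 33, Teal 24, Green 0, Orange 24, Red 11. Green eliminated.
Round 2: Blue 33, Teal 24, Orange 24, Red 11. Red eliminated.
Round 3: Blue 33, Teal 35, Orange 24. Orange eliminated.
Round 4: Blue 33, Teal 59. Teal has a majority (≥47).

Teal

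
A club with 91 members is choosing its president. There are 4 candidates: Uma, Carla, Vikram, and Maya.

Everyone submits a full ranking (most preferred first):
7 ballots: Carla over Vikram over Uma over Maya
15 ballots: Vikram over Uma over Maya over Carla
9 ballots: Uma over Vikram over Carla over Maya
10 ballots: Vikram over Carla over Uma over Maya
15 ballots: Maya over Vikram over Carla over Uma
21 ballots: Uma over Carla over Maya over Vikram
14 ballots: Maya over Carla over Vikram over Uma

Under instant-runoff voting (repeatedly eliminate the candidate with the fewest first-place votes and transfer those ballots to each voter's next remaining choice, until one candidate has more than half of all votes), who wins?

Vikram

Round 1: Uma 30, Carla 7, Vikram 25, Maya 29. Carla eliminated.
Round 2: Uma 30, Vikram 32, Maya 29. Maya eliminated.
Round 3: Uma 30, Vikram 61. Vikram has a majority (≥46).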